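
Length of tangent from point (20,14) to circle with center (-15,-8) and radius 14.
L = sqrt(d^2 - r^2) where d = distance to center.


d = sqrt((20+ 15)^2 + (14+ 8)^2) = sqrt(1225+484) = 41.3401
L = sqrt(1709.0000 - 196) = sqrt(1513.0000) = 38.8973

38.8973


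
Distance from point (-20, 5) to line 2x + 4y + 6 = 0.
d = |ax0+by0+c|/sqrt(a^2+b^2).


|2*(-20) + 4*5 + 6| = |-14| = 14
sqrt(4 + 16) = sqrt(20) = 4.4721
d = 14/sqrt(20) = 3.1305

3.1305


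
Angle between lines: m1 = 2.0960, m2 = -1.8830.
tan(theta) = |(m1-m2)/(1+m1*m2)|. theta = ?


m1-m2 = 3.979
1+m1*m2 = -2.946768
tan(theta) = |3.979/(-2.946768)| = 1.350293
theta = arctan(|3.979/(-2.946768)|) = 53.4771 degrees (acute angle)

53.4771 degrees


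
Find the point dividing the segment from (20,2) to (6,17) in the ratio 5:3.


Px = (5*6 + 3*20)/8 = 90/8 = 11.2500
Py = (5*17 + 3*2)/8 = 91/8 = 11.3750

P = (11.2500, 11.3750)


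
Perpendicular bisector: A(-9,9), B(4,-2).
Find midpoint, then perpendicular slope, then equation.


Midpoint = (-2.5, 3.5)
Slope of AB = dy/dx = -11/13 = -0.8462
Perp slope = -dx/dy = 13/11 = 1.1818
b = My - (perp slope)*Mx = 3.5 + (13*(-2.5))/(-11) = 3.5 + 2.9545 = 6.4545

y = 1.1818x + 6.4545


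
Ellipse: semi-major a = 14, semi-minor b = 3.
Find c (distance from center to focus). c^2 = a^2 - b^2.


c^2 = 14^2 - 3^2 = 196 - 9 = 187
c = sqrt(187) = 13.6748

c = 13.6748


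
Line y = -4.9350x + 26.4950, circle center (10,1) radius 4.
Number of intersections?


Substitute y = -4.9350x + 26.4950: (x-10)^2 + (-4.9350x+26.4950-1)^2 = 16
Expand to Ax^2 + Bx + C = 0, where b-k = 25.495
A = 1+m^2 = 25.354225
B = 2(m(b-k) - h) = 2(-4.9350*25.495 - 10) = -271.63565
C = h^2 + (b-k)^2 - r^2 = 100 + 649.995025 - 16 = 733.995025
disc = B^2-4AC = 73785.9264 - 74439.5001 = -653.5737
disc < 0

0 intersection points


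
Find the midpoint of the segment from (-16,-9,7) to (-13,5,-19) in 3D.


Mx = (-16- 13)/2 = -14.5000
My = (-9+5)/2 = -2.0000
Mz = (7- 19)/2 = -6.0000

M = (-14.5000, -2.0000, -6.0000)


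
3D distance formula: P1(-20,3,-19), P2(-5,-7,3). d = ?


dx=15, dy=-10, dz=22
d = sqrt(225+100+484) = sqrt(809) = 28.4429

28.4429


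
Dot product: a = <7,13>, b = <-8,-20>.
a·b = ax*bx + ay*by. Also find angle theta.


a·b = 7*(-8) + 13*(-20) = -56 - 260 = -316
|a| = sqrt(49+169) = 14.7648
|b| = sqrt(64+400) = 21.5407
cos(theta) = -316/(sqrt(218)*sqrt(464)) = -316/sqrt(101152) = -0.993573
theta = arccos(-316/sqrt(101152)) = 173.5007 degrees

a·b = -316, theta = 173.5007 deg


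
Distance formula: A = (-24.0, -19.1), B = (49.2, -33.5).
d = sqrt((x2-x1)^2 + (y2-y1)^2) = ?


dx = 49.2 + 24.0 = 73.2
dy = -33.5 + 19.1 = -14.4
d = sqrt(5358.24 + 207.36) = sqrt(5565.6) = 74.6029

74.6029


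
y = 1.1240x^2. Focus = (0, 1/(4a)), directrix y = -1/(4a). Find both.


a = 1.1240
1/(4a) = 0.2224
Focus = (0, 0.2224)
Directrix: y = -0.2224

Focus = (0, 0.2224), Directrix: y = -0.2224


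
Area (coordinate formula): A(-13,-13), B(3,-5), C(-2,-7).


-13*(-5+ 7) = -26
3*(-7+ 13) = 18
-2*(-13+ 5) = 16
sum = 8
Area = |8|/2 = 4.0000

4.0000 sq units


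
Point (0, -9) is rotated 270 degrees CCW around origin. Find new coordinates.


cos(270) = 0, sin(270) = -1
x' = 0*0 + 9*(-1) = -9
y' = 0*(-1) - 9*0 = 0

(-9, 0)


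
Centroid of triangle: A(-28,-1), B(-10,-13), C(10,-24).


Gx = (-28- 10+10)/3 = -28/3 = -9.3333
Gy = (-1- 13- 24)/3 = -38/3 = -12.6667

G = (-9.3333, -12.6667)


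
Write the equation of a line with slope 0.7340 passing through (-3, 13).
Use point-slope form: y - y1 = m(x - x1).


y - 13 = 0.7340(x + 3)
y = 0.7340x + 13 - 0.7340*(-3)
y = 0.7340x + 15.2020

y = 0.7340x + 15.2020


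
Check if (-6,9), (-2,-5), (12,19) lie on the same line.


-6*(-5-19) - 2*(19-9) + 12*(9+ 5)
= 144 - 20 + 168 = 292

No, not collinear (determinant = 292)


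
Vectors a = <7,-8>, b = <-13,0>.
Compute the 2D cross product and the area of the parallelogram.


cross = 7*0 + 8*(-13) = 0 - 104 = -104
Parallelogram area = |-104| = 104

cross = -104, parallelogram area = 104


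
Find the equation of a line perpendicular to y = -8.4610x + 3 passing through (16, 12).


Perpendicular slope = -1/m1 = -1/(-8.4610) = 0.1182
b2 = y0 - m2*x0 = 12 + 16/(-8.4610) = 12 - 1.8910 = 10.1090

y = 0.1182x + 10.1090


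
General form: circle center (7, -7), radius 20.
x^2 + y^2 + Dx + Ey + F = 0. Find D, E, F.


(x-7)^2 + (y+ 7)^2 = 20^2
D = -2h = -14, E = -2k = 14
F = h^2+k^2-r^2 = 49+49-400 = -302

D = -14, E = 14, F = -302


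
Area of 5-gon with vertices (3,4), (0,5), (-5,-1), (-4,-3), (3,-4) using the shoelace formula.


sum(xi*y_{i+1}) = 3*5 + 0*(-1) - 5*(-3) - 4*(-4) + 3*4 = 58
sum(yi*x_{i+1}) = 4*0 + 5*(-5) - 1*(-4) - 3*3 - 4*3 = -42
Area = |58 + 42|/2 = 100/2 = 50.0000

50.0000 sq units


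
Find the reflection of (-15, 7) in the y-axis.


Reflection rule for y-axis: (-x, y)
(-15, 7) -> (15, 7)

(15, 7)


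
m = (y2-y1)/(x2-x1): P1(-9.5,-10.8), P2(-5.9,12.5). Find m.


dy = 12.5 + 10.8 = 23.3
dx = -5.9 + 9.5 = 3.6
m = 23.3/3.6 = 6.4722

m = 6.4722


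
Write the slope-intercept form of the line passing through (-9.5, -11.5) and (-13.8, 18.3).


m = (29.8)/(-4.3) = -6.9302
b = y1 - m*x1 = -11.5 - (29.8*(-9.5))/(-4.3) = -11.5 - 65.8372 = -77.3372

y = -6.9302x - 77.3372


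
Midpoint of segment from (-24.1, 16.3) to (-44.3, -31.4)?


Mx = (-24.1 - 44.3)/2 = -68.4/2 = -34.2000
My = (16.3 - 31.4)/2 = -15.1/2 = -7.5500

(-34.2000, -7.5500)


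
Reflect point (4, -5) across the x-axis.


Reflection rule for x-axis: (x, -y)
(4, -5) -> (4, 5)

(4, 5)


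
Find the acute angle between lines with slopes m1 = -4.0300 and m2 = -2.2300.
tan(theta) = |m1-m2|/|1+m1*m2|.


m1-m2 = -1.8
1+m1*m2 = 9.9869
tan(theta) = |-1.8/9.9869| = 0.180236
theta = arctan(|-1.8/9.9869|) = 10.2171 degrees (acute angle)

10.2171 degrees


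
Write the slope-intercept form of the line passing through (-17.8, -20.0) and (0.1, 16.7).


m = (36.7)/(17.9) = 2.0503
b = y1 - m*x1 = -20.0 - (36.7*(-17.8))/(17.9) = -20.0 + 36.4950 = 16.4950

y = 2.0503x + 16.4950


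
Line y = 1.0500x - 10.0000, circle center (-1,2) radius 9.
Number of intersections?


Substitute y = 1.0500x - 10.0000: (x+ 1)^2 + (1.0500x- 10.0000-2)^2 = 81
Expand to Ax^2 + Bx + C = 0, where b-k = -12
A = 1+m^2 = 2.1025
B = 2(m(b-k) - h) = 2(1.0500*(-12) + 1) = -23.2
C = h^2 + (b-k)^2 - r^2 = 1 + 144 - 81 = 64
disc = B^2-4AC = 538.2400 - 538.2400 = 0
disc = 0

1 intersection point (tangent)


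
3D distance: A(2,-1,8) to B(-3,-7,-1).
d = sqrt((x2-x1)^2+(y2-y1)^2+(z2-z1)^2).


dx=-5, dy=-6, dz=-9
d = sqrt(25+36+81) = sqrt(142) = 11.9164

11.9164


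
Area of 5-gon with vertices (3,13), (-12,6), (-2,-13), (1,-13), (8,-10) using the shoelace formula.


sum(xi*y_{i+1}) = 3*6 - 12*(-13) - 2*(-13) + 1*(-10) + 8*13 = 294
sum(yi*x_{i+1}) = 13*(-12) + 6*(-2) - 13*1 - 13*8 - 10*3 = -315
Area = |294 + 315|/2 = 609/2 = 304.5000

304.5000 sq units


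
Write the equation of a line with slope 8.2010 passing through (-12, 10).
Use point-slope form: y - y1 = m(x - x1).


y - 10 = 8.2010(x + 12)
y = 8.2010x + 10 - 8.2010*(-12)
y = 8.2010x + 108.4120

y = 8.2010x + 108.4120


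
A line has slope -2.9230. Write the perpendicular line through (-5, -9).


Perpendicular slope = -1/m1 = -1/(-2.9230) = 0.3421
b2 = y0 - m2*x0 = -9 - 5/(-2.9230) = -9 + 1.7106 = -7.2894

y = 0.3421x - 7.2894


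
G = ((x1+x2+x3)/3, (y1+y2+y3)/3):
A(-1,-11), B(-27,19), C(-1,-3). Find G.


Gx = (-1- 27- 1)/3 = -29/3 = -9.6667
Gy = (-11+19- 3)/3 = 5/3 = 1.6667

G = (-9.6667, 1.6667)


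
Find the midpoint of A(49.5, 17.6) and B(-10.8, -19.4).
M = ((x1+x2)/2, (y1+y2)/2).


Mx = (49.5 - 10.8)/2 = 38.7/2 = 19.3500
My = (17.6 - 19.4)/2 = -1.8/2 = -0.9000

(19.3500, -0.9000)


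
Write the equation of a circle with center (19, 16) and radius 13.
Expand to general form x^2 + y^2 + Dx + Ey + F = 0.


(x-19)^2 + (y-16)^2 = 13^2
D = -2h = -38, E = -2k = -32
F = h^2+k^2-r^2 = 361+256-169 = 448

x^2 + y^2 - 38x - 32y + 448 = 0


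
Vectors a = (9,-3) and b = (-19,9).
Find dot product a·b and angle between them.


a·b = 9*(-19) - 3*9 = -171 - 27 = -198
|a| = sqrt(81+9) = 9.4868
|b| = sqrt(361+81) = 21.0238
cos(theta) = -198/(sqrt(90)*sqrt(442)) = -198/sqrt(39780) = -0.992734
theta = arccos(-198/sqrt(39780)) = 173.0888 degrees

a·b = -198, theta = 173.0888 deg


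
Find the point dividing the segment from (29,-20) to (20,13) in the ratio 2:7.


Px = (2*20 + 7*29)/9 = 243/9 = 27.0000
Py = (2*13 + 7*(-20))/9 = -114/9 = -12.6667

P = (27.0000, -12.6667)


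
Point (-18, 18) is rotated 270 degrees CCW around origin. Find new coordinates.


cos(270) = 0, sin(270) = -1
x' = -18*0 - 18*(-1) = 18
y' = -18*(-1) + 18*0 = 18

(18, 18)


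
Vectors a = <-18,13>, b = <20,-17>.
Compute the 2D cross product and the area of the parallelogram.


cross = -18*(-17) - 13*20 = 306 - 260 = 46
Parallelogram area = |46| = 46

cross = 46, parallelogram area = 46


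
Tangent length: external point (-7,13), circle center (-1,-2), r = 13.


d = sqrt((-7+ 1)^2 + (13+ 2)^2) = sqrt(36+225) = 16.1555
L = sqrt(261.0000 - 169) = sqrt(92.0000) = 9.5917

9.5917


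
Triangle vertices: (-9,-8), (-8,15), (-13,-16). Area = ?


-9*(15+ 16) = -279
-8*(-16+ 8) = 64
-13*(-8-15) = 299
sum = 84
Area = |84|/2 = 42.0000

42.0000 sq units


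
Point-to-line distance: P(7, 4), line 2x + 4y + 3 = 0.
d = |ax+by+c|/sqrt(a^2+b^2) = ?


|2*7 + 4*4 + 3| = |33| = 33
sqrt(4 + 16) = sqrt(20) = 4.4721
d = 33/sqrt(20) = 7.3790

7.3790


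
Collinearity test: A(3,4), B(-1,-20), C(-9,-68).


3*(-20+ 68) - 1*(-68-4) - 9*(4+ 20)
= 144 + 72 - 216 = 0

Yes, collinear (determinant = 0)


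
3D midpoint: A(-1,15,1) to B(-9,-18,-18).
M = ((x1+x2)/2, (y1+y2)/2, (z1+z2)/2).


Mx = (-1- 9)/2 = -5.0000
My = (15- 18)/2 = -1.5000
Mz = (1- 18)/2 = -8.5000

M = (-5.0000, -1.5000, -8.5000)


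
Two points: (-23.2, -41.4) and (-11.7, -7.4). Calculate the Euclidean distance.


dx = -11.7 + 23.2 = 11.5
dy = -7.4 + 41.4 = 34.0
d = sqrt(132.25 + 1156.0) = sqrt(1288.25) = 35.8922

35.8922


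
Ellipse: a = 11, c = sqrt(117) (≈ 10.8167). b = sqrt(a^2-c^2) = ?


b^2 = 11^2 - (sqrt(117))^2 = 121 - 117 = 4
b = sqrt(4) = 2

b = 2


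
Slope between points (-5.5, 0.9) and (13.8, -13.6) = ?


dy = -13.6 - 0.9 = -14.5
dx = 13.8 + 5.5 = 19.3
m = -14.5/19.3 = -0.7513

m = -0.7513


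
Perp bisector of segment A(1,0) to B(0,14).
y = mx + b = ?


Midpoint = (0.5, 7)
Slope of AB = dy/dx = 14/(-1) = -14.0000
Perp slope = -dx/dy = 1/14 = 0.0714
b = My - (perp slope)*Mx = 7 + (-1*0.5)/14 = 7 - 0.0357 = 6.9643

y = 0.0714x + 6.9643


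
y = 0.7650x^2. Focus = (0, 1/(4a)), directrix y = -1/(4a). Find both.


a = 0.7650
1/(4a) = 0.3268
Focus = (0, 0.3268)
Directrix: y = -0.3268

Focus = (0, 0.3268), Directrix: y = -0.3268


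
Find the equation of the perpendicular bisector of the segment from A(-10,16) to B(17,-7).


Midpoint = (3.5, 4.5)
Slope of AB = dy/dx = -23/27 = -0.8519
Perp slope = -dx/dy = 27/23 = 1.1739
b = My - (perp slope)*Mx = 4.5 + (27*3.5)/(-23) = 4.5 - 4.1087 = 0.3913

y = 1.1739x + 0.3913


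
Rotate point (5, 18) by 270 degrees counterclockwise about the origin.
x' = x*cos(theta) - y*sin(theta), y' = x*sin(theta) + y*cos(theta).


cos(270) = 0, sin(270) = -1
x' = 5*0 - 18*(-1) = 18
y' = 5*(-1) + 18*0 = -5

(18, -5)


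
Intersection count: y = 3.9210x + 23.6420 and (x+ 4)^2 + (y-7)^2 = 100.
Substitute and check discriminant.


Substitute y = 3.9210x + 23.6420: (x+ 4)^2 + (3.9210x+23.6420-7)^2 = 100
Expand to Ax^2 + Bx + C = 0, where b-k = 16.642
A = 1+m^2 = 16.374241
B = 2(m(b-k) - h) = 2(3.9210*16.642 + 4) = 138.506564
C = h^2 + (b-k)^2 - r^2 = 16 + 276.956164 - 100 = 192.956164
disc = B^2-4AC = 19184.0683 - 12638.0429 = 6546.0254
disc > 0

2 intersection points


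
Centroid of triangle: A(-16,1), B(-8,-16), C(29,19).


Gx = (-16- 8+29)/3 = 5/3 = 1.6667
Gy = (1- 16+19)/3 = 4/3 = 1.3333

G = (1.6667, 1.3333)


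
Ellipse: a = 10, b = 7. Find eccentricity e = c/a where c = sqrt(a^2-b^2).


c = sqrt(100-49) = sqrt(51) = 7.1414
e = c/a = sqrt(51)/10 = 0.7141

e = 0.7141


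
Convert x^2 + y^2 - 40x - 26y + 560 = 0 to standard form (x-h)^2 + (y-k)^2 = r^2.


h = -D/2 = 40/2 = 20
k = -E/2 = 26/2 = 13
r^2 = h^2 + k^2 - F = 400 + 169 - 560 = 9
r = 3

Center (20, 13), radius = 3


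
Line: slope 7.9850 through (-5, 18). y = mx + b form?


y - 18 = 7.9850(x + 5)
y = 7.9850x + 18 - 7.9850*(-5)
y = 7.9850x + 57.9250

y = 7.9850x + 57.9250


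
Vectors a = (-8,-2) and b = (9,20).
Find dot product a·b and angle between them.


a·b = -8*9 - 2*20 = -72 - 40 = -112
|a| = sqrt(64+4) = 8.2462
|b| = sqrt(81+400) = 21.9317
cos(theta) = -112/(sqrt(68)*sqrt(481)) = -112/sqrt(32708) = -0.619286
theta = arccos(-112/sqrt(32708)) = 128.2640 degrees

a·b = -112, theta = 128.2640 deg


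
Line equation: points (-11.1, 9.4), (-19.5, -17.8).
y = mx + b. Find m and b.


m = (-27.2)/(-8.4) = 3.2381
b = y1 - m*x1 = 9.4 - (-27.2*(-11.1))/(-8.4) = 9.4 + 35.9429 = 45.3429

y = 3.2381x + 45.3429


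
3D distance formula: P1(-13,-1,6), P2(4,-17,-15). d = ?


dx=17, dy=-16, dz=-21
d = sqrt(289+256+441) = sqrt(986) = 31.4006

31.4006


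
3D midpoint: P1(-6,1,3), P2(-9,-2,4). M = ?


Mx = (-6- 9)/2 = -7.5000
My = (1- 2)/2 = -0.5000
Mz = (3+4)/2 = 3.5000

M = (-7.5000, -0.5000, 3.5000)


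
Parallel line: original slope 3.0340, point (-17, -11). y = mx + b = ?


Parallel lines have equal slopes.
m2 = 3.0340
b2 = -11 - 3.0340*(-17) = 40.5780

y = 3.0340x + 40.5780


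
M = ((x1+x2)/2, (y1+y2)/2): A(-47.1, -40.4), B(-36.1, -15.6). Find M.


Mx = (-47.1 - 36.1)/2 = -83.2/2 = -41.6000
My = (-40.4 - 15.6)/2 = -56.0/2 = -28.0000

(-41.6000, -28.0000)


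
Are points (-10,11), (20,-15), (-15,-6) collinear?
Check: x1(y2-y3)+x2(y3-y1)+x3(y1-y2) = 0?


-10*(-15+ 6) + 20*(-6-11) - 15*(11+ 15)
= 90 - 340 - 390 = -640

No, not collinear (determinant = -640)


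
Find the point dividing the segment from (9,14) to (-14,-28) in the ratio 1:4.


Px = (1*(-14) + 4*9)/5 = 22/5 = 4.4000
Py = (1*(-28) + 4*14)/5 = 28/5 = 5.6000

P = (4.4000, 5.6000)


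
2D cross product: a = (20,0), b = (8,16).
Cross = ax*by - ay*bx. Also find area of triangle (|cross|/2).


cross = 20*16 - 0*8 = 320 - 0 = 320
Triangle area = |320|/2 = 320/2 = 160.0000

cross = 320, triangle area = 160.0000


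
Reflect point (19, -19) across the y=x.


Reflection rule for y=x: (y, x)
(19, -19) -> (-19, 19)

(-19, 19)


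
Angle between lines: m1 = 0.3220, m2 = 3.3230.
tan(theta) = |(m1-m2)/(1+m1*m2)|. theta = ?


m1-m2 = -3.001
1+m1*m2 = 2.070006
tan(theta) = |-3.001/2.070006| = 1.449754
theta = arctan(|-3.001/2.070006|) = 55.4032 degrees (acute angle)

55.4032 degrees


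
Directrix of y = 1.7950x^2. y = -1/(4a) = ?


a = 1.7950
1/(4a) = 0.1393
directrix: y = -0.1393 = -0.1393

y = -0.1393


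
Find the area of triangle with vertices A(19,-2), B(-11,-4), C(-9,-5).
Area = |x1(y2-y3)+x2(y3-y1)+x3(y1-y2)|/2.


19*(-4+ 5) = 19
-11*(-5+ 2) = 33
-9*(-2+ 4) = -18
sum = 34
Area = |34|/2 = 17.0000

17.0000 sq units


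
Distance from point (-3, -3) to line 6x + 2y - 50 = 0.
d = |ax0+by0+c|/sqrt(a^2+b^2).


|6*(-3) + 2*(-3) - 50| = |-74| = 74
sqrt(36 + 4) = sqrt(40) = 6.3246
d = 74/sqrt(40) = 11.7004

11.7004


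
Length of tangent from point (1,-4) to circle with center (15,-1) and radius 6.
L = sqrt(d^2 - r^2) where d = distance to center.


d = sqrt((1-15)^2 + (-4+ 1)^2) = sqrt(196+9) = 14.3178
L = sqrt(205.0000 - 36) = sqrt(169.0000) = 13.0000

13.0000


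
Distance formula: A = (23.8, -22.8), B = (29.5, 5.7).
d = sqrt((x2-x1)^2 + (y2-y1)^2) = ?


dx = 29.5 - 23.8 = 5.7
dy = 5.7 + 22.8 = 28.5
d = sqrt(32.49 + 812.25) = sqrt(844.74) = 29.0644

29.0644


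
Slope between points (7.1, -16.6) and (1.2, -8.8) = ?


dy = -8.8 + 16.6 = 7.8
dx = 1.2 - 7.1 = -5.9
m = 7.8/(-5.9) = -1.3220

m = -1.3220


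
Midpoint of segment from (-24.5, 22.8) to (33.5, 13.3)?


Mx = (-24.5 + 33.5)/2 = 9.0/2 = 4.5000
My = (22.8 + 13.3)/2 = 36.1/2 = 18.0500

(4.5000, 18.0500)


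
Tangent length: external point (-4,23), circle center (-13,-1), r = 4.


d = sqrt((-4+ 13)^2 + (23+ 1)^2) = sqrt(81+576) = 25.6320
L = sqrt(657.0000 - 16) = sqrt(641.0000) = 25.3180

25.3180


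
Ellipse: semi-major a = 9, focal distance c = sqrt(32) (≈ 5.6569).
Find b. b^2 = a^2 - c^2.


b^2 = 9^2 - (sqrt(32))^2 = 81 - 32 = 49
b = sqrt(49) = 7

b = 7


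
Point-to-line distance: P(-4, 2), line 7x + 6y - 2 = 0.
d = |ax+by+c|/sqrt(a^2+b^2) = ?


|7*(-4) + 6*2 - 2| = |-18| = 18
sqrt(49 + 36) = sqrt(85) = 9.2195
d = 18/sqrt(85) = 1.9524

1.9524


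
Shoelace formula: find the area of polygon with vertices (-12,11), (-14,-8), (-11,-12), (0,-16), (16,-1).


sum(xi*y_{i+1}) = -12*(-8) - 14*(-12) - 11*(-16) + 0*(-1) + 16*11 = 616
sum(yi*x_{i+1}) = 11*(-14) - 8*(-11) - 12*0 - 16*16 - 1*(-12) = -310
Area = |616 + 310|/2 = 926/2 = 463.0000

463.0000 sq units


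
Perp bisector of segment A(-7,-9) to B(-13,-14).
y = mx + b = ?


Midpoint = (-10, -11.5)
Slope of AB = dy/dx = -5/(-6) = 0.8333
Perp slope = -dx/dy = -6/5 = -1.2000
b = My - (perp slope)*Mx = -11.5 + (-6*(-10))/(-5) = -11.5 - 12.0000 = -23.5000

y = -1.2000x - 23.5000


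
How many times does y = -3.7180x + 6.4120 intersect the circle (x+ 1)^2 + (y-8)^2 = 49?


Substitute y = -3.7180x + 6.4120: (x+ 1)^2 + (-3.7180x+6.4120-8)^2 = 49
Expand to Ax^2 + Bx + C = 0, where b-k = -1.588
A = 1+m^2 = 14.823524
B = 2(m(b-k) - h) = 2(-3.7180*(-1.588) + 1) = 13.808368
C = h^2 + (b-k)^2 - r^2 = 1 + 2.521744 - 49 = -45.478256
disc = B^2-4AC = 190.6710 + 2696.5921 = 2887.2631
disc > 0

2 intersection points


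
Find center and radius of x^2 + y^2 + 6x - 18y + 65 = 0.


h = -D/2 = -6/2 = -3
k = -E/2 = 18/2 = 9
r^2 = h^2 + k^2 - F = 9 + 81 - 65 = 25
r = 5

Center (-3, 9), radius = 5


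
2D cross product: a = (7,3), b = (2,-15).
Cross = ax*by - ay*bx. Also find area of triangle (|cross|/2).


cross = 7*(-15) - 3*2 = -105 - 6 = -111
Triangle area = |-111|/2 = 111/2 = 55.5000

cross = -111, triangle area = 55.5000


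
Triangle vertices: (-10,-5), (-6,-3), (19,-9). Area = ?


-10*(-3+ 9) = -60
-6*(-9+ 5) = 24
19*(-5+ 3) = -38
sum = -74
Area = |-74|/2 = 37.0000

37.0000 sq units


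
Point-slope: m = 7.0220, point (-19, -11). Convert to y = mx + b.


y + 11 = 7.0220(x + 19)
y = 7.0220x - 11 - 7.0220*(-19)
y = 7.0220x + 122.4180

y = 7.0220x + 122.4180


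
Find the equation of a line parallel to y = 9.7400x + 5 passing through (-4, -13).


Parallel lines have equal slopes.
m2 = 9.7400
b2 = -13 - 9.7400*(-4) = 25.9600

y = 9.7400x + 25.9600


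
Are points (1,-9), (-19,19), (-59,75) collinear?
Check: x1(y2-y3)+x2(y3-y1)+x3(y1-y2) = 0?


1*(19-75) - 19*(75+ 9) - 59*(-9-19)
= -56 - 1596 + 1652 = 0

Yes, collinear (determinant = 0)


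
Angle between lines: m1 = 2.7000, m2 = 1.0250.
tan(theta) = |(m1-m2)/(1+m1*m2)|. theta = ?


m1-m2 = 1.675
1+m1*m2 = 3.7675
tan(theta) = |1.675/3.7675| = 0.444592
theta = arctan(|1.675/3.7675|) = 23.9695 degrees (acute angle)

23.9695 degrees


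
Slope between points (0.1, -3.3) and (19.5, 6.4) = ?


dy = 6.4 + 3.3 = 9.7
dx = 19.5 - 0.1 = 19.4
m = 9.7/19.4 = 0.5000

m = 0.5000


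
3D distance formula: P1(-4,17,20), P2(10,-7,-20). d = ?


dx=14, dy=-24, dz=-40
d = sqrt(196+576+1600) = sqrt(2372) = 48.7032

48.7032


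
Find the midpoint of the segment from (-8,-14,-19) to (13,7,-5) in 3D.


Mx = (-8+13)/2 = 2.5000
My = (-14+7)/2 = -3.5000
Mz = (-19- 5)/2 = -12.0000

M = (2.5000, -3.5000, -12.0000)


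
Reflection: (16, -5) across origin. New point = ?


Reflection rule for origin: (-x, -y)
(16, -5) -> (-16, 5)

(-16, 5)


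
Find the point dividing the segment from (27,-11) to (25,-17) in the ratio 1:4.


Px = (1*25 + 4*27)/5 = 133/5 = 26.6000
Py = (1*(-17) + 4*(-11))/5 = -61/5 = -12.2000

P = (26.6000, -12.2000)


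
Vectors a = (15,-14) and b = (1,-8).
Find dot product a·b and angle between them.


a·b = 15*1 - 14*(-8) = 15 + 112 = 127
|a| = sqrt(225+196) = 20.5183
|b| = sqrt(1+64) = 8.0623
cos(theta) = 127/(sqrt(421)*sqrt(65)) = 127/sqrt(27365) = 0.767726
theta = arccos(127/sqrt(27365)) = 39.8499 degrees

a·b = 127, theta = 39.8499 deg


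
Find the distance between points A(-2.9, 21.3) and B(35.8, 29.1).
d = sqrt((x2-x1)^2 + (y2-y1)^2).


dx = 35.8 + 2.9 = 38.7
dy = 29.1 - 21.3 = 7.8
d = sqrt(1497.69 + 60.84) = sqrt(1558.53) = 39.4782

39.4782


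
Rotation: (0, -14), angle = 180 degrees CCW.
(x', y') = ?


cos(180) = -1, sin(180) = 0
x' = 0*(-1) + 14*0 = 0
y' = 0*0 - 14*(-1) = 14

(0, 14)


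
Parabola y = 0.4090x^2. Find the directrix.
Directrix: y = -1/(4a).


a = 0.4090
1/(4a) = 0.6112
directrix: y = -0.6112 = -0.6112

y = -0.6112


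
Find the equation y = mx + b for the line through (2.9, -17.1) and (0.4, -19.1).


m = (-2.0)/(-2.5) = 0.8000
b = y1 - m*x1 = -17.1 - (-2.0*2.9)/(-2.5) = -17.1 - 2.3200 = -19.4200

y = 0.8000x - 19.4200


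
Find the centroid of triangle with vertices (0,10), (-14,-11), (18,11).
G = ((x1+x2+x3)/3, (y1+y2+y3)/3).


Gx = (0- 14+18)/3 = 4/3 = 1.3333
Gy = (10- 11+11)/3 = 10/3 = 3.3333

G = (1.3333, 3.3333)


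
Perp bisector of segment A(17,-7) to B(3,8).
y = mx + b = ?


Midpoint = (10, 0.5)
Slope of AB = dy/dx = 15/(-14) = -1.0714
Perp slope = -dx/dy = 14/15 = 0.9333
b = My - (perp slope)*Mx = 0.5 + (-14*10)/15 = 0.5 - 9.3333 = -8.8333

y = 0.9333x - 8.8333


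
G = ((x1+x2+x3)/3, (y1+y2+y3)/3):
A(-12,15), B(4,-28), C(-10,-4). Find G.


Gx = (-12+4- 10)/3 = -18/3 = -6.0000
Gy = (15- 28- 4)/3 = -17/3 = -5.6667

G = (-6.0000, -5.6667)


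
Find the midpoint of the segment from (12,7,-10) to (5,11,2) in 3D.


Mx = (12+5)/2 = 8.5000
My = (7+11)/2 = 9.0000
Mz = (-10+2)/2 = -4.0000

M = (8.5000, 9.0000, -4.0000)


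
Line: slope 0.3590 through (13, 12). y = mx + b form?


y - 12 = 0.3590(x - 13)
y = 0.3590x + 12 - 0.3590*13
y = 0.3590x + 7.3330

y = 0.3590x + 7.3330


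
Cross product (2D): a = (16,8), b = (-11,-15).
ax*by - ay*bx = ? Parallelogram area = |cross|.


cross = 16*(-15) - 8*(-11) = -240 + 88 = -152
Parallelogram area = |-152| = 152

cross = -152, parallelogram area = 152


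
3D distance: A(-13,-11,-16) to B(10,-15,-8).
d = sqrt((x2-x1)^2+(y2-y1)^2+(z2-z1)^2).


dx=23, dy=-4, dz=8
d = sqrt(529+16+64) = sqrt(609) = 24.6779

24.6779


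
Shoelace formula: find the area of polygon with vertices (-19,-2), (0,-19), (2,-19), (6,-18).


sum(xi*y_{i+1}) = -19*(-19) + 0*(-19) + 2*(-18) + 6*(-2) = 313
sum(yi*x_{i+1}) = -2*0 - 19*2 - 19*6 - 18*(-19) = 190
Area = |313 - 190|/2 = 123/2 = 61.5000

61.5000 sq units


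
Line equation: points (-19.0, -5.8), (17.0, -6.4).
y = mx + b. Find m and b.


m = (-0.6)/(36.0) = -0.0167
b = y1 - m*x1 = -5.8 - (-0.6*(-19.0))/(36.0) = -5.8 - 0.3167 = -6.1167

y = -0.0167x - 6.1167


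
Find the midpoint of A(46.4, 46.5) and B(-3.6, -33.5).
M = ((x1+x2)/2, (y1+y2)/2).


Mx = (46.4 - 3.6)/2 = 42.8/2 = 21.4000
My = (46.5 - 33.5)/2 = 13.0/2 = 6.5000

(21.4000, 6.5000)


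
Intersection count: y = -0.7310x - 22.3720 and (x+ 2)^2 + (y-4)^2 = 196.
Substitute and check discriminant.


Substitute y = -0.7310x - 22.3720: (x+ 2)^2 + (-0.7310x- 22.3720-4)^2 = 196
Expand to Ax^2 + Bx + C = 0, where b-k = -26.372
A = 1+m^2 = 1.534361
B = 2(m(b-k) - h) = 2(-0.7310*(-26.372) + 2) = 42.555864
C = h^2 + (b-k)^2 - r^2 = 4 + 695.482384 - 196 = 503.482384
disc = B^2-4AC = 1811.0016 - 3090.0949 = -1279.0933
disc < 0

0 intersection points


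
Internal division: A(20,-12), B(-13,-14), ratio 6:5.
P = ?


Px = (6*(-13) + 5*20)/11 = 22/11 = 2.0000
Py = (6*(-14) + 5*(-12))/11 = -144/11 = -13.0909

P = (2.0000, -13.0909)


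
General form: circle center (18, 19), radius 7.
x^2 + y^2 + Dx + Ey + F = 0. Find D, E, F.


(x-18)^2 + (y-19)^2 = 7^2
D = -2h = -36, E = -2k = -38
F = h^2+k^2-r^2 = 324+361-49 = 636

D = -36, E = -38, F = 636


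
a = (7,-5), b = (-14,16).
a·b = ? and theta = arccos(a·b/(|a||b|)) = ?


a·b = 7*(-14) - 5*16 = -98 - 80 = -178
|a| = sqrt(49+25) = 8.6023
|b| = sqrt(196+256) = 21.2603
cos(theta) = -178/(sqrt(74)*sqrt(452)) = -178/sqrt(33448) = -0.973274
theta = arccos(-178/sqrt(33448)) = 166.7236 degrees

a·b = -178, theta = 166.7236 deg


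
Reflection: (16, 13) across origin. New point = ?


Reflection rule for origin: (-x, -y)
(16, 13) -> (-16, -13)

(-16, -13)


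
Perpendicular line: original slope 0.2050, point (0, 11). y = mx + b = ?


Perpendicular slope = -1/m1 = -1/0.2050 = -4.8780
b2 = y0 - m2*x0 = 11 + 0/0.2050 = 11 + 0 = 11.0000

y = -4.8780x + 11.0000


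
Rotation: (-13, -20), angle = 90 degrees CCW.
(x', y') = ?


cos(90) = 0, sin(90) = 1
x' = -13*0 + 20*1 = 20
y' = -13*1 - 20*0 = -13

(20, -13)


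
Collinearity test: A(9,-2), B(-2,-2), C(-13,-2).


9*(-2+ 2) - 2*(-2+ 2) - 13*(-2+ 2)
= 0 + 0 + 0 = 0

Yes, collinear (determinant = 0)


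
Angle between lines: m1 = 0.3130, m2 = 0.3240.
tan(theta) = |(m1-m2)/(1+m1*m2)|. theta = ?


m1-m2 = -0.011
1+m1*m2 = 1.101412
tan(theta) = |-0.011/1.101412| = 0.009987
theta = arctan(|-0.011/1.101412|) = 0.5722 degrees (acute angle)

0.5722 degrees


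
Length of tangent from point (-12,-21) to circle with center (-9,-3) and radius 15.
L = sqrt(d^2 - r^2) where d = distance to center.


d = sqrt((-12+ 9)^2 + (-21+ 3)^2) = sqrt(9+324) = 18.2483
L = sqrt(333.0000 - 225) = sqrt(108.0000) = 10.3923

10.3923


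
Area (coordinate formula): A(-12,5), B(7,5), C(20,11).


-12*(5-11) = 72
7*(11-5) = 42
20*(5-5) = 0
sum = 114
Area = |114|/2 = 57.0000

57.0000 sq units


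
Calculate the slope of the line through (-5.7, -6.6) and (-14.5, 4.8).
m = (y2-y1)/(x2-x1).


dy = 4.8 + 6.6 = 11.4
dx = -14.5 + 5.7 = -8.8
m = 11.4/(-8.8) = -1.2955

m = -1.2955


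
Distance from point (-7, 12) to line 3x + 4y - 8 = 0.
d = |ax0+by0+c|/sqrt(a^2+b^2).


|3*(-7) + 4*12 - 8| = |19| = 19
sqrt(9 + 16) = sqrt(25) = 5.0000
d = 19/sqrt(25) = 3.8000

3.8000


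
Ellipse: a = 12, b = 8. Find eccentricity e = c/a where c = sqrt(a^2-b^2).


c = sqrt(144-64) = sqrt(80) = 8.9443
e = c/a = sqrt(80)/12 = 0.7454

e = 0.7454


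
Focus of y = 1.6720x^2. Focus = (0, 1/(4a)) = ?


a = 1.6720
4a = 6.6880
focus = (0, 1/6.6880) = (0, 0.1495)

Focus = (0, 0.1495)


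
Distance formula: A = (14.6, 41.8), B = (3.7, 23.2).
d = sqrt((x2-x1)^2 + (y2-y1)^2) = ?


dx = 3.7 - 14.6 = -10.9
dy = 23.2 - 41.8 = -18.6
d = sqrt(118.81 + 345.96) = sqrt(464.77) = 21.5585

21.5585


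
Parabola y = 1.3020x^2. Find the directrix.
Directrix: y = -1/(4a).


a = 1.3020
1/(4a) = 0.1920
directrix: y = -0.1920 = -0.1920

y = -0.1920


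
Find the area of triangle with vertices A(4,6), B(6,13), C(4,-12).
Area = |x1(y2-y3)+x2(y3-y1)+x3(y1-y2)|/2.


4*(13+ 12) = 100
6*(-12-6) = -108
4*(6-13) = -28
sum = -36
Area = |-36|/2 = 18.0000

18.0000 sq units


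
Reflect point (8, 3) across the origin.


Reflection rule for origin: (-x, -y)
(8, 3) -> (-8, -3)

(-8, -3)


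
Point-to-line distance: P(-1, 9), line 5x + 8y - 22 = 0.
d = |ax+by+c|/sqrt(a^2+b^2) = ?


|5*(-1) + 8*9 - 22| = |45| = 45
sqrt(25 + 64) = sqrt(89) = 9.4340
d = 45/sqrt(89) = 4.7700

4.7700


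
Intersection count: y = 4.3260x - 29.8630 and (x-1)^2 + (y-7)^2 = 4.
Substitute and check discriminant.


Substitute y = 4.3260x - 29.8630: (x-1)^2 + (4.3260x- 29.8630-7)^2 = 4
Expand to Ax^2 + Bx + C = 0, where b-k = -36.863
A = 1+m^2 = 19.714276
B = 2(m(b-k) - h) = 2(4.3260*(-36.863) - 1) = -320.938676
C = h^2 + (b-k)^2 - r^2 = 1 + 1358.880769 - 4 = 1355.880769
disc = B^2-4AC = 103001.6338 - 106920.8308 = -3919.1970
disc < 0

0 intersection points


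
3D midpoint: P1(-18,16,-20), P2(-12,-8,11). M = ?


Mx = (-18- 12)/2 = -15.0000
My = (16- 8)/2 = 4.0000
Mz = (-20+11)/2 = -4.5000

M = (-15.0000, 4.0000, -4.5000)


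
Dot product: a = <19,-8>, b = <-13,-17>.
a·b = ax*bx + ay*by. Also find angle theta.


a·b = 19*(-13) - 8*(-17) = -247 + 136 = -111
|a| = sqrt(361+64) = 20.6155
|b| = sqrt(169+289) = 21.4009
cos(theta) = -111/(sqrt(425)*sqrt(458)) = -111/sqrt(194650) = -0.251591
theta = arccos(-111/sqrt(194650)) = 104.5717 degrees

a·b = -111, theta = 104.5717 deg


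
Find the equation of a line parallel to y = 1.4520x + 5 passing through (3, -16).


Parallel lines have equal slopes.
m2 = 1.4520
b2 = -16 - 1.4520*3 = -20.3560

y = 1.4520x - 20.3560


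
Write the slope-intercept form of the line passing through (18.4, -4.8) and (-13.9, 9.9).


m = (14.7)/(-32.3) = -0.4551
b = y1 - m*x1 = -4.8 - (14.7*18.4)/(-32.3) = -4.8 + 8.3740 = 3.5740

y = -0.4551x + 3.5740


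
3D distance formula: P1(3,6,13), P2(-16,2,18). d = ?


dx=-19, dy=-4, dz=5
d = sqrt(361+16+25) = sqrt(402) = 20.0499

20.0499


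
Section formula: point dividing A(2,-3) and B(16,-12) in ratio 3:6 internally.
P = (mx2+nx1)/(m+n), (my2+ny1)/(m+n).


Px = (3*16 + 6*2)/9 = 60/9 = 6.6667
Py = (3*(-12) + 6*(-3))/9 = -54/9 = -6.0000

P = (6.6667, -6.0000)


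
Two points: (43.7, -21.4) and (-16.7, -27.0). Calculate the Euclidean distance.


dx = -16.7 - 43.7 = -60.4
dy = -27.0 + 21.4 = -5.6
d = sqrt(3648.16 + 31.36) = sqrt(3679.52) = 60.6590

60.6590


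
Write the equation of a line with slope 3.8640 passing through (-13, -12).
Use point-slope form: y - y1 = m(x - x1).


y + 12 = 3.8640(x + 13)
y = 3.8640x - 12 - 3.8640*(-13)
y = 3.8640x + 38.2320

y = 3.8640x + 38.2320


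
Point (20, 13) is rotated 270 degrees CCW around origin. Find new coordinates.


cos(270) = 0, sin(270) = -1
x' = 20*0 - 13*(-1) = 13
y' = 20*(-1) + 13*0 = -20

(13, -20)


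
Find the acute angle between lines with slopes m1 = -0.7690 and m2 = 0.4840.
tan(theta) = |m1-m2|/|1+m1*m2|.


m1-m2 = -1.253
1+m1*m2 = 0.627804
tan(theta) = |-1.253/0.627804| = 1.995846
theta = arctan(|-1.253/0.627804|) = 63.3873 degrees (acute angle)

63.3873 degrees


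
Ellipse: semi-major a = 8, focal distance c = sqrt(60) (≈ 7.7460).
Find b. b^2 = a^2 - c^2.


b^2 = 8^2 - (sqrt(60))^2 = 64 - 60 = 4
b = sqrt(4) = 2

b = 2


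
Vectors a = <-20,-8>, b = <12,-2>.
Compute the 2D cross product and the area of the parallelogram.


cross = -20*(-2) + 8*12 = 40 + 96 = 136
Parallelogram area = |136| = 136

cross = 136, parallelogram area = 136


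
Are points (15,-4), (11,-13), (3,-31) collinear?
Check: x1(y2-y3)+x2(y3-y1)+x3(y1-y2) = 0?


15*(-13+ 31) + 11*(-31+ 4) + 3*(-4+ 13)
= 270 - 297 + 27 = 0

Yes, collinear (determinant = 0)


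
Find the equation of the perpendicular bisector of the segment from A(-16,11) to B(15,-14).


Midpoint = (-0.5, -1.5)
Slope of AB = dy/dx = -25/31 = -0.8065
Perp slope = -dx/dy = 31/25 = 1.2400
b = My - (perp slope)*Mx = -1.5 + (31*(-0.5))/(-25) = -1.5 + 0.6200 = -0.8800

y = 1.2400x - 0.8800


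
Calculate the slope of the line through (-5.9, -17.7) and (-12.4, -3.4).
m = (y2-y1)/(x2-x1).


dy = -3.4 + 17.7 = 14.3
dx = -12.4 + 5.9 = -6.5
m = 14.3/(-6.5) = -2.2000

m = -2.2000


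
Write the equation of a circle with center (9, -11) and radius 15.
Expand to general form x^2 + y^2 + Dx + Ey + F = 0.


(x-9)^2 + (y+ 11)^2 = 15^2
D = -2h = -18, E = -2k = 22
F = h^2+k^2-r^2 = 81+121-225 = -23

x^2 + y^2 - 18x + 22y - 23 = 0


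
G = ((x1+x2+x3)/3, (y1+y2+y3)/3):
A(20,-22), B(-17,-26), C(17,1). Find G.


Gx = (20- 17+17)/3 = 20/3 = 6.6667
Gy = (-22- 26+1)/3 = -47/3 = -15.6667

G = (6.6667, -15.6667)


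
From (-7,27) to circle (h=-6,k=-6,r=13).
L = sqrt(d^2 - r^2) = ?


d = sqrt((-7+ 6)^2 + (27+ 6)^2) = sqrt(1+1089) = 33.0151
L = sqrt(1090.0000 - 169) = sqrt(921.0000) = 30.3480

30.3480


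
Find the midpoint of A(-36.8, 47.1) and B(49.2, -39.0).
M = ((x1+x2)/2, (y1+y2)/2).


Mx = (-36.8 + 49.2)/2 = 12.4/2 = 6.2000
My = (47.1 - 39.0)/2 = 8.1/2 = 4.0500

(6.2000, 4.0500)


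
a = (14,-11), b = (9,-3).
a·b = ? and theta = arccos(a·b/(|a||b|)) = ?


a·b = 14*9 - 11*(-3) = 126 + 33 = 159
|a| = sqrt(196+121) = 17.8045
|b| = sqrt(81+9) = 9.4868
cos(theta) = 159/(sqrt(317)*sqrt(90)) = 159/sqrt(28530) = 0.941339
theta = arccos(159/sqrt(28530)) = 19.7223 degrees

a·b = 159, theta = 19.7223 deg


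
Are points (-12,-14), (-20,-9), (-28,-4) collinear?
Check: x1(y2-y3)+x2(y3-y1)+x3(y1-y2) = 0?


-12*(-9+ 4) - 20*(-4+ 14) - 28*(-14+ 9)
= 60 - 200 + 140 = 0

Yes, collinear (determinant = 0)


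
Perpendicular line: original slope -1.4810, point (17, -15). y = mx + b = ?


Perpendicular slope = -1/m1 = -1/(-1.4810) = 0.6752
b2 = y0 - m2*x0 = -15 + 17/(-1.4810) = -15 - 11.4787 = -26.4787

y = 0.6752x - 26.4787


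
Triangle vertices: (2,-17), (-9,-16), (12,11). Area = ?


2*(-16-11) = -54
-9*(11+ 17) = -252
12*(-17+ 16) = -12
sum = -318
Area = |-318|/2 = 159.0000

159.0000 sq units


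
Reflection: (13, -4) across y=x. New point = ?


Reflection rule for y=x: (y, x)
(13, -4) -> (-4, 13)

(-4, 13)


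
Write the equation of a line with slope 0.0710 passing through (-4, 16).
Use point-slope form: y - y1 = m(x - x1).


y - 16 = 0.0710(x + 4)
y = 0.0710x + 16 - 0.0710*(-4)
y = 0.0710x + 16.2840

y = 0.0710x + 16.2840


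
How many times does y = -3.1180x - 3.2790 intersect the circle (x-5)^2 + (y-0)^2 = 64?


Substitute y = -3.1180x - 3.2790: (x-5)^2 + (-3.1180x- 3.2790-0)^2 = 64
Expand to Ax^2 + Bx + C = 0, where b-k = -3.279
A = 1+m^2 = 10.721924
B = 2(m(b-k) - h) = 2(-3.1180*(-3.279) - 5) = 10.447844
C = h^2 + (b-k)^2 - r^2 = 25 + 10.751841 - 64 = -28.248159
disc = B^2-4AC = 109.1574 + 1211.4985 = 1320.6559
disc > 0

2 intersection points


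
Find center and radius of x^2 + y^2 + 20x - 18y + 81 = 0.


h = -D/2 = -20/2 = -10
k = -E/2 = 18/2 = 9
r^2 = h^2 + k^2 - F = 100 + 81 - 81 = 100
r = 10

Center (-10, 9), radius = 10


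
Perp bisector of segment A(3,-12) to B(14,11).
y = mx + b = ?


Midpoint = (8.5, -0.5)
Slope of AB = dy/dx = 23/11 = 2.0909
Perp slope = -dx/dy = -11/23 = -0.4783
b = My - (perp slope)*Mx = -0.5 + (11*8.5)/23 = -0.5 + 4.0652 = 3.5652

y = -0.4783x + 3.5652


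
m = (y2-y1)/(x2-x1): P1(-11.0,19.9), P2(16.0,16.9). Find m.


dy = 16.9 - 19.9 = -3.0
dx = 16.0 + 11.0 = 27.0
m = -3.0/27.0 = -0.1111

m = -0.1111


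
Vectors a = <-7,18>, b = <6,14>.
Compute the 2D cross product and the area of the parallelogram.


cross = -7*14 - 18*6 = -98 - 108 = -206
Parallelogram area = |-206| = 206

cross = -206, parallelogram area = 206


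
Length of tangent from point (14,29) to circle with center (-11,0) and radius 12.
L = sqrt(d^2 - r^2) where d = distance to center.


d = sqrt((14+ 11)^2 + (29-0)^2) = sqrt(625+841) = 38.2884
L = sqrt(1466.0000 - 144) = sqrt(1322.0000) = 36.3593

36.3593


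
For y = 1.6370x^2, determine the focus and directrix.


a = 1.6370
1/(4a) = 0.1527
Focus = (0, 0.1527)
Directrix: y = -0.1527

Focus = (0, 0.1527), Directrix: y = -0.1527


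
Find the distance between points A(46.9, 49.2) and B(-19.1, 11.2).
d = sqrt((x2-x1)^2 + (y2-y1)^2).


dx = -19.1 - 46.9 = -66.0
dy = 11.2 - 49.2 = -38.0
d = sqrt(4356.0 + 1444.0) = sqrt(5800.0) = 76.1577

76.1577


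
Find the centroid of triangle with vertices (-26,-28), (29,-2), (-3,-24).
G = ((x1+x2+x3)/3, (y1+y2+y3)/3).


Gx = (-26+29- 3)/3 = 0/3 = 0
Gy = (-28- 2- 24)/3 = -54/3 = -18.0000

G = (0, -18.0000)


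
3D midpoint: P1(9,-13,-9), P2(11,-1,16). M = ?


Mx = (9+11)/2 = 10.0000
My = (-13- 1)/2 = -7.0000
Mz = (-9+16)/2 = 3.5000

M = (10.0000, -7.0000, 3.5000)


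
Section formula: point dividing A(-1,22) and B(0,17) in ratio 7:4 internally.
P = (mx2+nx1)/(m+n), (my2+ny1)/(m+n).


Px = (7*0 + 4*(-1))/11 = -4/11 = -0.3636
Py = (7*17 + 4*22)/11 = 207/11 = 18.8182

P = (-0.3636, 18.8182)


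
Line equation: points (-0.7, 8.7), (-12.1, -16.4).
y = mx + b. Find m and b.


m = (-25.1)/(-11.4) = 2.2018
b = y1 - m*x1 = 8.7 - (-25.1*(-0.7))/(-11.4) = 8.7 + 1.5412 = 10.2412

y = 2.2018x + 10.2412


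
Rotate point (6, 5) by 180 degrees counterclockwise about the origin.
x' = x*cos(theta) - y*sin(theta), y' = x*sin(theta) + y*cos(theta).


cos(180) = -1, sin(180) = 0
x' = 6*(-1) - 5*0 = -6
y' = 6*0 + 5*(-1) = -5

(-6, -5)


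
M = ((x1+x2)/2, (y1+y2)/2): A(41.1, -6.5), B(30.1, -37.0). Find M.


Mx = (41.1 + 30.1)/2 = 71.2/2 = 35.6000
My = (-6.5 - 37.0)/2 = -43.5/2 = -21.7500

(35.6000, -21.7500)


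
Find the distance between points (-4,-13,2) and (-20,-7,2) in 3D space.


dx=-16, dy=6, dz=0
d = sqrt(256+36+0) = sqrt(292) = 17.0880

17.0880


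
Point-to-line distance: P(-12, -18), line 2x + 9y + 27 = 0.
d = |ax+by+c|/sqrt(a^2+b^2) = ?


|2*(-12) + 9*(-18) + 27| = |-159| = 159
sqrt(4 + 81) = sqrt(85) = 9.2195
d = 159/sqrt(85) = 17.2460

17.2460


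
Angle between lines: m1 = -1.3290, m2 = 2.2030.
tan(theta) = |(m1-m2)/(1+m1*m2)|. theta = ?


m1-m2 = -3.532
1+m1*m2 = -1.927787
tan(theta) = |-3.532/(-1.927787)| = 1.832153
theta = arctan(|-3.532/(-1.927787)|) = 61.3740 degrees (acute angle)

61.3740 degrees


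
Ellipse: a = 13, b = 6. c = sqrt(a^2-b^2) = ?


c^2 = 13^2 - 6^2 = 169 - 36 = 133
c = sqrt(133) = 11.5326

c = 11.5326


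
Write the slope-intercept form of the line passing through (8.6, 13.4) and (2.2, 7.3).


m = (-6.1)/(-6.4) = 0.9531
b = y1 - m*x1 = 13.4 - (-6.1*8.6)/(-6.4) = 13.4 - 8.1969 = 5.2031

y = 0.9531x + 5.2031


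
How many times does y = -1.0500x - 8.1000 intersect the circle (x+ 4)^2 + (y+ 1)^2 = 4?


Substitute y = -1.0500x - 8.1000: (x+ 4)^2 + (-1.0500x- 8.1000+ 1)^2 = 4
Expand to Ax^2 + Bx + C = 0, where b-k = -7.1
A = 1+m^2 = 2.1025
B = 2(m(b-k) - h) = 2(-1.0500*(-7.1) + 4) = 22.91
C = h^2 + (b-k)^2 - r^2 = 16 + 50.41 - 4 = 62.41
disc = B^2-4AC = 524.8681 - 524.8681 = 0
disc = 0

1 intersection point (tangent)


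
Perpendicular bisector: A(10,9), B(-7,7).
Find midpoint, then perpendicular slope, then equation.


Midpoint = (1.5, 8)
Slope of AB = dy/dx = -2/(-17) = 0.1176
Perp slope = -dx/dy = -17/2 = -8.5000
b = My - (perp slope)*Mx = 8 + (-17*1.5)/(-2) = 8 + 12.7500 = 20.7500

y = -8.5000x + 20.7500


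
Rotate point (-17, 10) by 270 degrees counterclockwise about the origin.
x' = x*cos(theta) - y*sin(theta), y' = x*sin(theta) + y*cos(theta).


cos(270) = 0, sin(270) = -1
x' = -17*0 - 10*(-1) = 10
y' = -17*(-1) + 10*0 = 17

(10, 17)


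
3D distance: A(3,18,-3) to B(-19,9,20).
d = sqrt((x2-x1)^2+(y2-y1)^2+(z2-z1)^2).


dx=-22, dy=-9, dz=23
d = sqrt(484+81+529) = sqrt(1094) = 33.0757

33.0757


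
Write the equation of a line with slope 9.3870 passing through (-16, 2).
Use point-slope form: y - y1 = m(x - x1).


y - 2 = 9.3870(x + 16)
y = 9.3870x + 2 - 9.3870*(-16)
y = 9.3870x + 152.1920

y = 9.3870x + 152.1920


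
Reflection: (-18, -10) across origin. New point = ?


Reflection rule for origin: (-x, -y)
(-18, -10) -> (18, 10)

(18, 10)


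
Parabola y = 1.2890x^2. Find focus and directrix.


a = 1.2890
1/(4a) = 0.1939
Focus = (0, 0.1939)
Directrix: y = -0.1939

Focus = (0, 0.1939), Directrix: y = -0.1939


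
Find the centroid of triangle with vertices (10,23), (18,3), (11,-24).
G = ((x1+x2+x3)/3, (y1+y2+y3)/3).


Gx = (10+18+11)/3 = 39/3 = 13.0000
Gy = (23+3- 24)/3 = 2/3 = 0.6667

G = (13.0000, 0.6667)


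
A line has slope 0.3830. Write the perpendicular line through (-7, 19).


Perpendicular slope = -1/m1 = -1/0.3830 = -2.6110
b2 = y0 - m2*x0 = 19 - 7/0.3830 = 19 - 18.2768 = 0.7232

y = -2.6110x + 0.7232


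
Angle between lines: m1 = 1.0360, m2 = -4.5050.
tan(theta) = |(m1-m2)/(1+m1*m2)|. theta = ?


m1-m2 = 5.541
1+m1*m2 = -3.66718
tan(theta) = |5.541/(-3.66718)| = 1.510970
theta = arctan(|5.541/(-3.66718)|) = 56.5024 degrees (acute angle)

56.5024 degrees
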